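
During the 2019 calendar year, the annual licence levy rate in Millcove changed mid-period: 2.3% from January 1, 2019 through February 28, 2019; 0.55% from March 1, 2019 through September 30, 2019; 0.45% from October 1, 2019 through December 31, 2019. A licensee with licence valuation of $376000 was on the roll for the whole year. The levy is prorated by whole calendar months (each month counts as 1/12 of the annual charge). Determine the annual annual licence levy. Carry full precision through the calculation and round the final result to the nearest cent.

January 1 – February 28, 2019: 2 months at 2.3% → $376000 × 2.3% × 2/12 = $1441.3333
March 1 – September 30, 2019: 7 months at 0.55% → $376000 × 0.55% × 7/12 = $1206.3333
October 1 – December 31, 2019: 3 months at 0.45% → $376000 × 0.45% × 3/12 = $423.0000
Total = $3070.6667

$3070.67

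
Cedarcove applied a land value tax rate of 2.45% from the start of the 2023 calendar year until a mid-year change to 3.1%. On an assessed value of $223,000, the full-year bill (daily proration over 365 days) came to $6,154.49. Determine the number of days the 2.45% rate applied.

Let d = days at the first rate; then 365 − d days at the second rate.
$223,000 × [2.45%·d + 3.1%·(365−d)] / 365 = $6,154.49
Solving gives d = 191, so the new rate took effect on July 11, 2023.

191 days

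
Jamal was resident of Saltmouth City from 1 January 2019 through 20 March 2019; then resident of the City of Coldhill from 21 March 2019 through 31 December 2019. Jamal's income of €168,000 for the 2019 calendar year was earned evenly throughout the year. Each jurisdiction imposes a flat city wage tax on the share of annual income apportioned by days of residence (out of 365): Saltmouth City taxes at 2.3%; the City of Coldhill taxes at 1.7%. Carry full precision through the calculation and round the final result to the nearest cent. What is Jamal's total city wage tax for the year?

Saltmouth City, 1 January – 20 March 2019: 79 days → €168,000 × 2.3% × 79/365 = €836.3178
The City of Coldhill, 21 March – 31 December 2019: 286 days → €168,000 × 1.7% × 286/365 = €2,237.8521
Total = €3,074.1699

€3,074.17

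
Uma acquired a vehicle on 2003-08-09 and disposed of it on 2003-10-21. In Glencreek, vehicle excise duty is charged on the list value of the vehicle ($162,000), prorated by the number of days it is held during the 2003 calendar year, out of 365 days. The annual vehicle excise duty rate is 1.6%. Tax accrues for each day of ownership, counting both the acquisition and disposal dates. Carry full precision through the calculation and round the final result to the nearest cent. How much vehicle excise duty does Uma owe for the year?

$525.50

Days held (2003-08-09 to 2003-10-21): 74 out of 365
Tax = $162,000 × 1.6% × 74/365 = $525.5014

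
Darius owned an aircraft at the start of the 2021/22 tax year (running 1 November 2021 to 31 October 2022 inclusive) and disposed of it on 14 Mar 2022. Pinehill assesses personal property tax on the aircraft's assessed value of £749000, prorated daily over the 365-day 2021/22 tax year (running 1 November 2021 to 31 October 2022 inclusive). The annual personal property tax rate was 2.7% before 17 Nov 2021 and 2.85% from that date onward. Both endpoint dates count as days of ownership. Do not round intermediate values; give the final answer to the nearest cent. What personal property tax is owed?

1 Nov – 16 Nov 2021: 16 days at 2.7% → £749000 × 2.7% × 16/365 = £886.4877
17 Nov 2021 – 14 Mar 2022: 118 days at 2.85% → £749000 × 2.85% × 118/365 = £6901.0603
Total = £7787.5479

£7787.55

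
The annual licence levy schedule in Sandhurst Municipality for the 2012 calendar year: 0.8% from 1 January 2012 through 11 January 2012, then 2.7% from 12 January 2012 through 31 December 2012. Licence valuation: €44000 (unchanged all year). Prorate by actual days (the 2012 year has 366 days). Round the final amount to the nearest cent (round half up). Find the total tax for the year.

1 January – 11 January 2012: 11 days at 0.8% → €44000 × 0.8% × 11/366 = €10.5792
12 January – 31 December 2012: 355 days at 2.7% → €44000 × 2.7% × 355/366 = €1152.2951
Total = €1162.8743

€1162.87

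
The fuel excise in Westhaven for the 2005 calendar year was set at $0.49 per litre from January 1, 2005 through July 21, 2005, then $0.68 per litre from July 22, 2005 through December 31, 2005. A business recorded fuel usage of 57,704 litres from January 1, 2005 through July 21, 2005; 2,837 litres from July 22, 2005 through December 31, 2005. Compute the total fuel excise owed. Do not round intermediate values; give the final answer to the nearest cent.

January 1 – July 21, 2005: 57,704 litres at $0.49/litre → $28274.96
July 22 – December 31, 2005: 2,837 litres at $0.68/litre → $1929.16

$30204.12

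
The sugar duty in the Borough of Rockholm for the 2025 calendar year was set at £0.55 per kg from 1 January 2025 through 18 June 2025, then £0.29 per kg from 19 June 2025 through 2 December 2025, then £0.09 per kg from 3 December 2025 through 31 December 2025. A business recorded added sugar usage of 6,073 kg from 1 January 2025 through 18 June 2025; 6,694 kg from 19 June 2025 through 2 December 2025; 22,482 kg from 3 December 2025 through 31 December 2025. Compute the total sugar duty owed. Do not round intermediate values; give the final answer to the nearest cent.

£7,304.79

1 January – 18 June 2025: 6,073 kg at £0.55/kg → £3,340.15
19 June – 2 December 2025: 6,694 kg at £0.29/kg → £1,941.26
3 December – 31 December 2025: 22,482 kg at £0.09/kg → £2,023.38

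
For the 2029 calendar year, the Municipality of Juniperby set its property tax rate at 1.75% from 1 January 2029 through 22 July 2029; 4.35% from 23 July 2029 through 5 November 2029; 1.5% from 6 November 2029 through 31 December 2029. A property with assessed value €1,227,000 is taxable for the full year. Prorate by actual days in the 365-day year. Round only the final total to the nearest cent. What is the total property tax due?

1 January – 22 July 2029: 203 days at 1.75% → €1,227,000 × 1.75% × 203/365 = €11,942.2397
23 July – 5 November 2029: 106 days at 4.35% → €1,227,000 × 4.35% × 106/365 = €15,500.5397
6 November – 31 December 2029: 56 days at 1.5% → €1,227,000 × 1.5% × 56/365 = €2,823.7808
Total = €30,266.5603

€30,266.56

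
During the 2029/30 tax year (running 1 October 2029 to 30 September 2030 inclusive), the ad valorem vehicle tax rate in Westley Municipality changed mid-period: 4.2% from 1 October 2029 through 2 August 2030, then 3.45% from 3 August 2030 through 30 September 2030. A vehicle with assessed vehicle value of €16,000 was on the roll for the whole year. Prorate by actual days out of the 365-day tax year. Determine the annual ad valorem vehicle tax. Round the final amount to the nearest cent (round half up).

€652.60

1 October 2029 – 2 August 2030: 306 days at 4.2% → €16,000 × 4.2% × 306/365 = €563.3753
3 August – 30 September 2030: 59 days at 3.45% → €16,000 × 3.45% × 59/365 = €89.2274
Total = €652.6027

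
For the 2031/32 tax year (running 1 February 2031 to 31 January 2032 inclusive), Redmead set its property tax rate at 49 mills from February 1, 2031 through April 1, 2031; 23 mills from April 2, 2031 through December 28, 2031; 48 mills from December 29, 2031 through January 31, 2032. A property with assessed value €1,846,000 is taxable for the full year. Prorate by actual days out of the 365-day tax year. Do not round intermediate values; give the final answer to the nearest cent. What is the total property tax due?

February 1 – April 1, 2031: 60 days at 49 mills → €1,846,000 × 4.9% × 60/365 = €14,869.1507
April 2 – December 28, 2031: 271 days at 23 mills → €1,846,000 × 2.3% × 271/365 = €31,523.6110
December 29, 2031 – January 31, 2032: 34 days at 48 mills → €1,846,000 × 4.8% × 34/365 = €8,253.8959
Total = €54,646.6575

€54,646.66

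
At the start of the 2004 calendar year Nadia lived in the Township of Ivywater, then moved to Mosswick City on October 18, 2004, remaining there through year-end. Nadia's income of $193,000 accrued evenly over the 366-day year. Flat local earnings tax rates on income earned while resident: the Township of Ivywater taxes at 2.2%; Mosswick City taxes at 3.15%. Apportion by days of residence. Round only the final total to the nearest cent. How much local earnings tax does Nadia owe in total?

$4,621.72

The Township of Ivywater, January 1 – October 17, 2004: 291 days → $193,000 × 2.2% × 291/366 = $3,375.9180
Mosswick City, October 18 – December 31, 2004: 75 days → $193,000 × 3.15% × 75/366 = $1,245.7992
Total = $4,621.7172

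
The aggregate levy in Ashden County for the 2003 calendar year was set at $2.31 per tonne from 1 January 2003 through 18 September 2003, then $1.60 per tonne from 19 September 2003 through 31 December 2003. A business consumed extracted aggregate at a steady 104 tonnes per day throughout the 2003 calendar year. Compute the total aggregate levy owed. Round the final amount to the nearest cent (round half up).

1 January – 18 September 2003: 261 days × 104 tonnes/day = 27,144 tonnes at $2.31/tonne → $62,702.64
19 September – 31 December 2003: 104 days × 104 tonnes/day = 10,816 tonnes at $1.60/tonne → $17,305.60

$80,008.24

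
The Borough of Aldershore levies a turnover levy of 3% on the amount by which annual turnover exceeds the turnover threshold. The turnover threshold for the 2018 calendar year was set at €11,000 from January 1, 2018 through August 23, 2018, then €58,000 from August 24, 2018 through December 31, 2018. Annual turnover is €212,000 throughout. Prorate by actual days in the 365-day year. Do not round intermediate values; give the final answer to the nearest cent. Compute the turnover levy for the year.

January 1 – August 23, 2018: 235 days, exemption €11,000 → (€212,000 − €11,000) × 3% × 235/365 = €3,882.3288
August 24 – December 31, 2018: 130 days, exemption €58,000 → (€212,000 − €58,000) × 3% × 130/365 = €1,645.4795
Total = €5,527.8082

€5,527.81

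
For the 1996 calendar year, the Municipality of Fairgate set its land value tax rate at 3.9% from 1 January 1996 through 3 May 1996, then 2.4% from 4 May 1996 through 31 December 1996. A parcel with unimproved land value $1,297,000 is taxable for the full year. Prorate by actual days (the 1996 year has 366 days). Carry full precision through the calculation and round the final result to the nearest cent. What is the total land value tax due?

1 January – 3 May 1996: 124 days at 3.9% → $1,297,000 × 3.9% × 124/366 = $17,137.4098
4 May – 31 December 1996: 242 days at 2.4% → $1,297,000 × 2.4% × 242/366 = $20,581.9016
Total = $37,719.3115

$37,719.31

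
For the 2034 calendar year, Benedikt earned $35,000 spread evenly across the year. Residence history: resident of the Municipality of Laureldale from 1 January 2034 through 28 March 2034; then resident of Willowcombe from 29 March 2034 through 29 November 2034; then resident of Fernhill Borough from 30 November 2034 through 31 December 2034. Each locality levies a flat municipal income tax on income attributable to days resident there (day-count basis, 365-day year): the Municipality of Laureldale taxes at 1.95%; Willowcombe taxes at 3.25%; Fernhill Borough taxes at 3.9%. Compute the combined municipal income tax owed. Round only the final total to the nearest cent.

$1,048.99

The Municipality of Laureldale, 1 January – 28 March 2034: 87 days → $35,000 × 1.95% × 87/365 = $162.6781
Willowcombe, 29 March – 29 November 2034: 246 days → $35,000 × 3.25% × 246/365 = $766.6438
Fernhill Borough, 30 November – 31 December 2034: 32 days → $35,000 × 3.9% × 32/365 = $119.6712
Total = $1,048.9932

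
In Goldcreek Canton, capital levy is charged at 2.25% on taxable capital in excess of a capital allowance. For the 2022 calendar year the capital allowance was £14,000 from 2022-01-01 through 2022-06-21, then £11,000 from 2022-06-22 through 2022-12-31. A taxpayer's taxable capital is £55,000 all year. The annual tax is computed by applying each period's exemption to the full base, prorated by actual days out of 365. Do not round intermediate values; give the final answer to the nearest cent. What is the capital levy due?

2022-01-01 to 2022-06-21: 172 days, exemption £14,000 → (£55,000 − £14,000) × 2.25% × 172/365 = £434.7123
2022-06-22 to 2022-12-31: 193 days, exemption £11,000 → (£55,000 − £11,000) × 2.25% × 193/365 = £523.4795
Total = £958.1918

£958.19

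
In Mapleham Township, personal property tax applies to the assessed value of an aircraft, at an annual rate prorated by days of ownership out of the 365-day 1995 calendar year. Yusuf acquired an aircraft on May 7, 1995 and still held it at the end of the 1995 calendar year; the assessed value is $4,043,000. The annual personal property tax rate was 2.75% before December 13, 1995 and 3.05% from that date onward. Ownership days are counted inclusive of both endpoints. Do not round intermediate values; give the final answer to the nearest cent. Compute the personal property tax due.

May 7 – December 12, 1995: 220 days at 2.75% → $4,043,000 × 2.75% × 220/365 = $67,014.1096
December 13 – December 31, 1995: 19 days at 3.05% → $4,043,000 × 3.05% × 19/365 = $6,418.9548
Total = $73,433.0644

$73,433.06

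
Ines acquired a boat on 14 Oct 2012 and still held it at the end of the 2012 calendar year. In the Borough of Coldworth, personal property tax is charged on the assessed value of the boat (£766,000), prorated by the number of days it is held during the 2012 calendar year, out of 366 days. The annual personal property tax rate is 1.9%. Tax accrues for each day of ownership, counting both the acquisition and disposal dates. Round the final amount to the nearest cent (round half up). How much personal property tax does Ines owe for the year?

£3,141.44

Days held (14 Oct – 31 Dec 2012): 79 out of 366
Tax = £766,000 × 1.9% × 79/366 = £3,141.4372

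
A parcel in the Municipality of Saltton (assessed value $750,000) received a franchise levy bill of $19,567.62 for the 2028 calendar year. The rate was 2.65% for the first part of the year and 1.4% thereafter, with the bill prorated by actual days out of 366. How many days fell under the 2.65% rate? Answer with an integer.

Let d = days at the first rate; then 366 − d days at the second rate.
$750,000 × [2.65%·d + 1.4%·(366−d)] / 366 = $19,567.62
Solving gives d = 354, so the new rate took effect on 20 December 2028.

354 days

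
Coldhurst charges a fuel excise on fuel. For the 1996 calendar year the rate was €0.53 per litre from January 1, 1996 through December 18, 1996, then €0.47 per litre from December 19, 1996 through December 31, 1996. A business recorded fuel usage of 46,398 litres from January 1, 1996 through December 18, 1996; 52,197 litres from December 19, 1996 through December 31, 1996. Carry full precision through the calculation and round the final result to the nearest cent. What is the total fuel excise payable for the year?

€49,123.53

January 1 – December 18, 1996: 46,398 litres at €0.53/litre → €24,590.94
December 19 – December 31, 1996: 52,197 litres at €0.47/litre → €24,532.59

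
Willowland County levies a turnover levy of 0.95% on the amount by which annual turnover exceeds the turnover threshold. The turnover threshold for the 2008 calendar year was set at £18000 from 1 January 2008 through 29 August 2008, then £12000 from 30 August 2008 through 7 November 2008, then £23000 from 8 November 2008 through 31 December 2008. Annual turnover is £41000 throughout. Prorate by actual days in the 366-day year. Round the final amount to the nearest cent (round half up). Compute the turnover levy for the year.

1 January – 29 August 2008: 242 days, exemption £18000 → (£41000 − £18000) × 0.95% × 242/366 = £144.4727
30 August – 7 November 2008: 70 days, exemption £12000 → (£41000 − £12000) × 0.95% × 70/366 = £52.6913
8 November – 31 December 2008: 54 days, exemption £23000 → (£41000 − £23000) × 0.95% × 54/366 = £25.2295
Total = £222.3934

£222.39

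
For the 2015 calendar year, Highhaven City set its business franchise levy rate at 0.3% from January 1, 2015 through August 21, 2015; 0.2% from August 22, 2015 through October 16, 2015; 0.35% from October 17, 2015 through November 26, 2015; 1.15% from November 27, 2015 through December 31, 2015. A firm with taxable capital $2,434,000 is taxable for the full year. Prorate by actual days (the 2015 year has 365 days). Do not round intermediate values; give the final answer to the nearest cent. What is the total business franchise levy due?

January 1 – August 21, 2015: 233 days at 0.3% → $2,434,000 × 0.3% × 233/365 = $4,661.2767
August 22 – October 16, 2015: 56 days at 0.2% → $2,434,000 × 0.2% × 56/365 = $746.8712
October 17 – November 26, 2015: 41 days at 0.35% → $2,434,000 × 0.35% × 41/365 = $956.9288
November 27 – December 31, 2015: 35 days at 1.15% → $2,434,000 × 1.15% × 35/365 = $2,684.0685
Total = $9,049.1452

$9,049.15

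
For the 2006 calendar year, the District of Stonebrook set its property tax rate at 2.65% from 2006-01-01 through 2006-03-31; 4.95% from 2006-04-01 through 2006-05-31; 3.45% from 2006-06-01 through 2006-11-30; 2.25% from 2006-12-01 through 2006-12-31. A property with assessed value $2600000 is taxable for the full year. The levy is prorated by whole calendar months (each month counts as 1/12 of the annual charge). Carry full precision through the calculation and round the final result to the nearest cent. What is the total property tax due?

$88400.00

2006-01-01 to 2006-03-31: 3 months at 2.65% → $2600000 × 2.65% × 3/12 = $17225.0000
2006-04-01 to 2006-05-31: 2 months at 4.95% → $2600000 × 4.95% × 2/12 = $21450.0000
2006-06-01 to 2006-11-30: 6 months at 3.45% → $2600000 × 3.45% × 6/12 = $44850.0000
2006-12-01 to 2006-12-31: 1 month at 2.25% → $2600000 × 2.25% × 1/12 = $4875.0000
Total = $88400.0000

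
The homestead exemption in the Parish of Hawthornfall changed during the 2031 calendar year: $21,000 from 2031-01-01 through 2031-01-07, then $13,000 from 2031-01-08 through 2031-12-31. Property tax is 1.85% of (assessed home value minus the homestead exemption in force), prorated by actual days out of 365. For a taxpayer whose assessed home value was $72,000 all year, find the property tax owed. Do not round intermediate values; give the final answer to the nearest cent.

2031-01-01 to 2031-01-07: 7 days, exemption $21,000 → ($72,000 − $21,000) × 1.85% × 7/365 = $18.0945
2031-01-08 to 2031-12-31: 358 days, exemption $13,000 → ($72,000 − $13,000) × 1.85% × 358/365 = $1,070.5671
Total = $1,088.6616

$1,088.66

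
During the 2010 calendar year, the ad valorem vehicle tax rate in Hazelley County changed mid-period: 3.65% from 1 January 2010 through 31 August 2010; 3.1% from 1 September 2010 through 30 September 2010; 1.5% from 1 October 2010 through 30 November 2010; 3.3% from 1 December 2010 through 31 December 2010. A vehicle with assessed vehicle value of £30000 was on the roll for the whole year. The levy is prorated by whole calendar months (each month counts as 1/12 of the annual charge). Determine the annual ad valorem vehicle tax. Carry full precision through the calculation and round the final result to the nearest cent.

£965.00

1 January – 31 August 2010: 8 months at 3.65% → £30000 × 3.65% × 8/12 = £730.0000
1 September – 30 September 2010: 1 month at 3.1% → £30000 × 3.1% × 1/12 = £77.5000
1 October – 30 November 2010: 2 months at 1.5% → £30000 × 1.5% × 2/12 = £75.0000
1 December – 31 December 2010: 1 month at 3.3% → £30000 × 3.3% × 1/12 = £82.5000
Total = £965.0000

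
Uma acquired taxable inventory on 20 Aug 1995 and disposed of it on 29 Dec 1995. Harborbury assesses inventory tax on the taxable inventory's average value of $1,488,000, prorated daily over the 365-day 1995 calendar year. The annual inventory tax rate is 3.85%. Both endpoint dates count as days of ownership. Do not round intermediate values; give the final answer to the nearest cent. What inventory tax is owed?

$20,717.85

Days held (20 Aug – 29 Dec 1995): 132 out of 365
Tax = $1,488,000 × 3.85% × 132/365 = $20,717.8521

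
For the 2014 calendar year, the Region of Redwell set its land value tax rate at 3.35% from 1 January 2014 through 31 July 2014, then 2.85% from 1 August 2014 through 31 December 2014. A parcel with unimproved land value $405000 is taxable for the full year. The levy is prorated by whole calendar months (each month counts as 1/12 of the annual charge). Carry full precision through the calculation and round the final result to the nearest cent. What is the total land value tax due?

$12723.75

1 January – 31 July 2014: 7 months at 3.35% → $405000 × 3.35% × 7/12 = $7914.3750
1 August – 31 December 2014: 5 months at 2.85% → $405000 × 2.85% × 5/12 = $4809.3750
Total = $12723.7500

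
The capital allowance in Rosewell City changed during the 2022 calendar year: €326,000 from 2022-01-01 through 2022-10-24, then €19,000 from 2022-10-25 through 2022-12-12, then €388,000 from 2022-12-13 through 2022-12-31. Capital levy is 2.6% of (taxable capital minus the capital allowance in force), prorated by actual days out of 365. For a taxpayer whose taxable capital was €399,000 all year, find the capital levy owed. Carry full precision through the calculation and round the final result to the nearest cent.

2022-01-01 to 2022-10-24: 297 days, exemption €326,000 → (€399,000 − €326,000) × 2.6% × 297/365 = €1,544.4000
2022-10-25 to 2022-12-12: 49 days, exemption €19,000 → (€399,000 − €19,000) × 2.6% × 49/365 = €1,326.3562
2022-12-13 to 2022-12-31: 19 days, exemption €388,000 → (€399,000 − €388,000) × 2.6% × 19/365 = €14.8877
Total = €2,885.6438

€2,885.64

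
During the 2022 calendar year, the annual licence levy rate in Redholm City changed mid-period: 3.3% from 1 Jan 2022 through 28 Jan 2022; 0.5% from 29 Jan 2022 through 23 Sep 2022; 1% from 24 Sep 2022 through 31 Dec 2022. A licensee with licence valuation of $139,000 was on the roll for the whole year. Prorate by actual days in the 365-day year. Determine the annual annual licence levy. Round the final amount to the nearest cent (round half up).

1 Jan – 28 Jan 2022: 28 days at 3.3% → $139,000 × 3.3% × 28/365 = $351.8795
29 Jan – 23 Sep 2022: 238 days at 0.5% → $139,000 × 0.5% × 238/365 = $453.1781
24 Sep – 31 Dec 2022: 99 days at 1% → $139,000 × 1% × 99/365 = $377.0137
Total = $1,182.0712

$1,182.07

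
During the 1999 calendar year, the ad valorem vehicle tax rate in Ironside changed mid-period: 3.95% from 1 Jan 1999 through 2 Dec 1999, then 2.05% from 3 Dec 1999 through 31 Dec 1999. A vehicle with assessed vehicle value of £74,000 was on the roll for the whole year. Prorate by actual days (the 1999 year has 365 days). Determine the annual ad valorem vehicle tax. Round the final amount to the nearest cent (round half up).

1 Jan – 2 Dec 1999: 336 days at 3.95% → £74,000 × 3.95% × 336/365 = £2,690.7616
3 Dec – 31 Dec 1999: 29 days at 2.05% → £74,000 × 2.05% × 29/365 = £120.5288
Total = £2,811.2904

£2,811.29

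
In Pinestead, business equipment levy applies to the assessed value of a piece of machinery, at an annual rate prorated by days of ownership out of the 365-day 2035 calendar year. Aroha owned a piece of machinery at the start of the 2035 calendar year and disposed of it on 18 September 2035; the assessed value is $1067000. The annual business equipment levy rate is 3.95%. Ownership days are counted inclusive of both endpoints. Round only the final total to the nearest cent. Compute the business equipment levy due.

$30137.63

Days held (1 January – 18 September 2035): 261 out of 365
Tax = $1067000 × 3.95% × 261/365 = $30137.6342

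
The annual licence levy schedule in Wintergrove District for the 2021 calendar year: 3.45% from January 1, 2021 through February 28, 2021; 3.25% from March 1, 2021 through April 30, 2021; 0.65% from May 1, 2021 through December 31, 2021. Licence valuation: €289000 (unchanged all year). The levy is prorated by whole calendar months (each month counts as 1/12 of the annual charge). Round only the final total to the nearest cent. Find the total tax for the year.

January 1 – February 28, 2021: 2 months at 3.45% → €289000 × 3.45% × 2/12 = €1661.7500
March 1 – April 30, 2021: 2 months at 3.25% → €289000 × 3.25% × 2/12 = €1565.4167
May 1 – December 31, 2021: 8 months at 0.65% → €289000 × 0.65% × 8/12 = €1252.3333
Total = €4479.5000

€4479.50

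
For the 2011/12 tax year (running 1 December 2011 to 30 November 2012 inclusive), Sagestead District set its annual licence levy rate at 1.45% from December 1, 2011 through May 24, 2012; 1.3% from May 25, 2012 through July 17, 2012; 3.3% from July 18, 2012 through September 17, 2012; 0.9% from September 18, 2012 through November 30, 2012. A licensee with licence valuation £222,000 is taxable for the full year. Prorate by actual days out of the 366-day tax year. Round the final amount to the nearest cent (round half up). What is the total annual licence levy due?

£3,618.72

December 1, 2011 – May 24, 2012: 176 days at 1.45% → £222,000 × 1.45% × 176/366 = £1,547.9344
May 25 – July 17, 2012: 54 days at 1.3% → £222,000 × 1.3% × 54/366 = £425.8033
July 18 – September 17, 2012: 62 days at 3.3% → £222,000 × 3.3% × 62/366 = £1,241.0164
September 18 – November 30, 2012: 74 days at 0.9% → £222,000 × 0.9% × 74/366 = £403.9672
Total = £3,618.7213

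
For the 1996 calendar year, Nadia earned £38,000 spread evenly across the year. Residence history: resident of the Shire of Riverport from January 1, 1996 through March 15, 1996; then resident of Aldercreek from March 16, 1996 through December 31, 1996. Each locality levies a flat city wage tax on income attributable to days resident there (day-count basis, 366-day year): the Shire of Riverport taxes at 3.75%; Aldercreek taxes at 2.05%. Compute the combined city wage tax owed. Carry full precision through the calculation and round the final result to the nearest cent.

£911.38

The Shire of Riverport, January 1 – March 15, 1996: 75 days → £38,000 × 3.75% × 75/366 = £292.0082
Aldercreek, March 16 – December 31, 1996: 291 days → £38,000 × 2.05% × 291/366 = £619.3689
Total = £911.3770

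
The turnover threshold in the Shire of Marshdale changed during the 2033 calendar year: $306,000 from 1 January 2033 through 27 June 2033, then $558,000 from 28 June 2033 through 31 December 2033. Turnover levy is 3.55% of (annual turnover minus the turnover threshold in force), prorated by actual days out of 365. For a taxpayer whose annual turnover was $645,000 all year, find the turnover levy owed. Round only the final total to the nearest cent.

$7,451.21

1 January – 27 June 2033: 178 days, exemption $306,000 → ($645,000 − $306,000) × 3.55% × 178/365 = $5,868.8795
28 June – 31 December 2033: 187 days, exemption $558,000 → ($645,000 − $558,000) × 3.55% × 187/365 = $1,582.3274
Total = $7,451.2068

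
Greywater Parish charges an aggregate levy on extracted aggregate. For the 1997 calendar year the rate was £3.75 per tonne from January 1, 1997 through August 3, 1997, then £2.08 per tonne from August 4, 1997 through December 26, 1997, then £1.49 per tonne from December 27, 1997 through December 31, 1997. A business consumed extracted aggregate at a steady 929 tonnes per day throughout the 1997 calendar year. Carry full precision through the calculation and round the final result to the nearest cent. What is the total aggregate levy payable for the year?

January 1 – August 3, 1997: 215 days × 929 tonnes/day = 199,735 tonnes at £3.75/tonne → £749,006.25
August 4 – December 26, 1997: 145 days × 929 tonnes/day = 134,705 tonnes at £2.08/tonne → £280,186.40
December 27 – December 31, 1997: 5 days × 929 tonnes/day = 4,645 tonnes at £1.49/tonne → £6,921.05

£1,036,113.70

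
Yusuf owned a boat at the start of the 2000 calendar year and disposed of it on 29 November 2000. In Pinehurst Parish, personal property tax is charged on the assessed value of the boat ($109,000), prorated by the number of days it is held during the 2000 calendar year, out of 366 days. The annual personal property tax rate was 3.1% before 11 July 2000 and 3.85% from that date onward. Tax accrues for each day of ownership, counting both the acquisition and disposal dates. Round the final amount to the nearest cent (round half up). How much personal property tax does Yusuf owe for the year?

1 January – 10 July 2000: 192 days at 3.1% → $109,000 × 3.1% × 192/366 = $1,772.5902
11 July – 29 November 2000: 142 days at 3.85% → $109,000 × 3.85% × 142/366 = $1,628.1503
Total = $3,400.7404

$3,400.74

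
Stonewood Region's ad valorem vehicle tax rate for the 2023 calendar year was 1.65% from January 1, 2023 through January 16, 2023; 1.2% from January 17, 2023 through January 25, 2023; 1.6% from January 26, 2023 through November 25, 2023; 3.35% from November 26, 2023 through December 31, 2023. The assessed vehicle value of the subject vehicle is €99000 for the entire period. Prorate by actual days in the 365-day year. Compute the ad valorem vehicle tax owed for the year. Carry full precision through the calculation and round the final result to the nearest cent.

January 1 – January 16, 2023: 16 days at 1.65% → €99000 × 1.65% × 16/365 = €71.6055
January 17 – January 25, 2023: 9 days at 1.2% → €99000 × 1.2% × 9/365 = €29.2932
January 26 – November 25, 2023: 304 days at 1.6% → €99000 × 1.6% × 304/365 = €1319.2767
November 26 – December 31, 2023: 36 days at 3.35% → €99000 × 3.35% × 36/365 = €327.1068
Total = €1747.2822

€1747.28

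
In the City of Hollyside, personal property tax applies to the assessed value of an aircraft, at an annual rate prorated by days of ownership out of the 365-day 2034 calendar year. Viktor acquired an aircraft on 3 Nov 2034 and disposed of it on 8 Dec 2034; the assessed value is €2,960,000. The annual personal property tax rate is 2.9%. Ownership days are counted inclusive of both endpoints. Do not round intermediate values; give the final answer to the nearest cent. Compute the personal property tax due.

€8,466.41

Days held (3 Nov – 8 Dec 2034): 36 out of 365
Tax = €2,960,000 × 2.9% × 36/365 = €8,466.4110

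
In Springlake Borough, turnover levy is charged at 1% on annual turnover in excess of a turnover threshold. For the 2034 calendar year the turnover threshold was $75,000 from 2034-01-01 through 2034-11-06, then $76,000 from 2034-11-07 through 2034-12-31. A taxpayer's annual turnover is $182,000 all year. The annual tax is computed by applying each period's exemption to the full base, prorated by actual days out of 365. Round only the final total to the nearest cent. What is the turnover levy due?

$1,068.49

2034-01-01 to 2034-11-06: 310 days, exemption $75,000 → ($182,000 − $75,000) × 1% × 310/365 = $908.7671
2034-11-07 to 2034-12-31: 55 days, exemption $76,000 → ($182,000 − $76,000) × 1% × 55/365 = $159.7260
Total = $1,068.4932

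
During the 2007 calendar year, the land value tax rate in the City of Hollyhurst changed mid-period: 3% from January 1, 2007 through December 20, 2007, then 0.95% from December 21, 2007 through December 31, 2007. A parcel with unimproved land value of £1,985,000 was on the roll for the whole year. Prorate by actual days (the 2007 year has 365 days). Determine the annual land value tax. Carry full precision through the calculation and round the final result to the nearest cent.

£58,323.65

January 1 – December 20, 2007: 354 days at 3% → £1,985,000 × 3% × 354/365 = £57,755.3425
December 21 – December 31, 2007: 11 days at 0.95% → £1,985,000 × 0.95% × 11/365 = £568.3082
Total = £58,323.6507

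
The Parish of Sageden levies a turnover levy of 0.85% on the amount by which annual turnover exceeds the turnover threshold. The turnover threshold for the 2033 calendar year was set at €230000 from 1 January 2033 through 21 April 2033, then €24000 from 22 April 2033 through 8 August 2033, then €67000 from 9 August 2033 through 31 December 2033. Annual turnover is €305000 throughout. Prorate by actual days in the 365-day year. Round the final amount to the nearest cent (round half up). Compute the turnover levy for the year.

€1710.81

1 January – 21 April 2033: 111 days, exemption €230000 → (€305000 − €230000) × 0.85% × 111/365 = €193.8699
22 April – 8 August 2033: 109 days, exemption €24000 → (€305000 − €24000) × 0.85% × 109/365 = €713.2781
9 August – 31 December 2033: 145 days, exemption €67000 → (€305000 − €67000) × 0.85% × 145/365 = €803.6575
Total = €1710.8055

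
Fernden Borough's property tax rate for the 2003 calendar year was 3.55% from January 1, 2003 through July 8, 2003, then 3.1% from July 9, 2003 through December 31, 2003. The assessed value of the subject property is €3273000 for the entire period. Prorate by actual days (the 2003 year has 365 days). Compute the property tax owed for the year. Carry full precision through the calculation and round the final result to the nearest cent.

€109089.54

January 1 – July 8, 2003: 189 days at 3.55% → €3273000 × 3.55% × 189/365 = €60164.9137
July 9 – December 31, 2003: 176 days at 3.1% → €3273000 × 3.1% × 176/365 = €48924.6247
Total = €109089.5384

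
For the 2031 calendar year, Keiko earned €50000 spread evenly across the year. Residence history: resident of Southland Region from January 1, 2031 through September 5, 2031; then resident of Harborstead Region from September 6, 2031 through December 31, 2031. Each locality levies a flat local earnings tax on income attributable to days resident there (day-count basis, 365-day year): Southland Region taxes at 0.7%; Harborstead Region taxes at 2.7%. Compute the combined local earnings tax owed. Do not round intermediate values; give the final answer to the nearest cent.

Southland Region, January 1 – September 5, 2031: 248 days → €50000 × 0.7% × 248/365 = €237.8082
Harborstead Region, September 6 – December 31, 2031: 117 days → €50000 × 2.7% × 117/365 = €432.7397
Total = €670.5479

€670.55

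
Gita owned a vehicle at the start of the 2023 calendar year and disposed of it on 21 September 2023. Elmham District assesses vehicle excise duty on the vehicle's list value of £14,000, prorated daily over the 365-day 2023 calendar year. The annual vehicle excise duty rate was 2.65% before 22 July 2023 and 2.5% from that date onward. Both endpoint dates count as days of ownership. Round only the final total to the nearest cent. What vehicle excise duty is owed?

£264.77

1 January – 21 July 2023: 202 days at 2.65% → £14,000 × 2.65% × 202/365 = £205.3205
22 July – 21 September 2023: 62 days at 2.5% → £14,000 × 2.5% × 62/365 = £59.4521
Total = £264.7726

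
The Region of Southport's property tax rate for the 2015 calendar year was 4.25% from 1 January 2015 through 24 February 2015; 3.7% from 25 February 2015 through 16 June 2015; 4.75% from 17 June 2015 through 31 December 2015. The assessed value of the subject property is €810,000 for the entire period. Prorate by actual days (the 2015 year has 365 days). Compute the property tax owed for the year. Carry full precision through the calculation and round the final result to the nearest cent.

€35,254.97

1 January – 24 February 2015: 55 days at 4.25% → €810,000 × 4.25% × 55/365 = €5,187.3288
25 February – 16 June 2015: 112 days at 3.7% → €810,000 × 3.7% × 112/365 = €9,196.2740
17 June – 31 December 2015: 198 days at 4.75% → €810,000 × 4.75% × 198/365 = €20,871.3699
Total = €35,254.9726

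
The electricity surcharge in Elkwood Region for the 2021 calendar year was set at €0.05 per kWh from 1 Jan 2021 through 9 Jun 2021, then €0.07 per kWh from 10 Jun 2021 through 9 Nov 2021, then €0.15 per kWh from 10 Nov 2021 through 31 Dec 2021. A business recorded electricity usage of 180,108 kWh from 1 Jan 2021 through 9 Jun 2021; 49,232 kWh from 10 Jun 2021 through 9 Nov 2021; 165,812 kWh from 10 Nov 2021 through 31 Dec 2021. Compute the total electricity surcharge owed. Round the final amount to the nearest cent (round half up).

1 Jan – 9 Jun 2021: 180,108 kWh at €0.05/kWh → €9,005.40
10 Jun – 9 Nov 2021: 49,232 kWh at €0.07/kWh → €3,446.24
10 Nov – 31 Dec 2021: 165,812 kWh at €0.15/kWh → €24,871.80

€37,323.44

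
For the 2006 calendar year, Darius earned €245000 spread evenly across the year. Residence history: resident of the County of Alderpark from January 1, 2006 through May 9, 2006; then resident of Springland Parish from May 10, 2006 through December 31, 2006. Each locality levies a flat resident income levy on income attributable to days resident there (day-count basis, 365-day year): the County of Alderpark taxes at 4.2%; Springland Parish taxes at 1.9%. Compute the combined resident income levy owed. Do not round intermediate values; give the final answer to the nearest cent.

€6646.55

The County of Alderpark, January 1 – May 9, 2006: 129 days → €245000 × 4.2% × 129/365 = €3636.7397
Springland Parish, May 10 – December 31, 2006: 236 days → €245000 × 1.9% × 236/365 = €3009.8082
Total = €6646.5479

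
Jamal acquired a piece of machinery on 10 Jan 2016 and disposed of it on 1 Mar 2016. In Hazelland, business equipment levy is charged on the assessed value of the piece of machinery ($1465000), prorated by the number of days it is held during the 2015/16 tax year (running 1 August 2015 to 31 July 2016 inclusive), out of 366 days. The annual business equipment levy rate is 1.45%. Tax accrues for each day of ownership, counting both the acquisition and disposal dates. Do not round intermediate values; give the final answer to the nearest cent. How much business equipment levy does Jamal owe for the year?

$3018.06

Days held (10 Jan – 1 Mar 2016): 52 out of 366
Tax = $1465000 × 1.45% × 52/366 = $3018.0601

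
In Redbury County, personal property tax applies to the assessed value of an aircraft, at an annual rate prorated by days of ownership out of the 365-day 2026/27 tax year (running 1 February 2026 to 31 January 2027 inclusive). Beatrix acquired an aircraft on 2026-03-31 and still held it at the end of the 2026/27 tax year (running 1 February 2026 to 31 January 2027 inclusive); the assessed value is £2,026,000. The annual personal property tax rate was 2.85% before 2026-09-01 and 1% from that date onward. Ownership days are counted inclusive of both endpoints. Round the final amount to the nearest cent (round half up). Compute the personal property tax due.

£32,854.50

2026-03-31 to 2026-08-31: 154 days at 2.85% → £2,026,000 × 2.85% × 154/365 = £24,361.9562
2026-09-01 to 2027-01-31: 153 days at 1% → £2,026,000 × 1% × 153/365 = £8,492.5479
Total = £32,854.5041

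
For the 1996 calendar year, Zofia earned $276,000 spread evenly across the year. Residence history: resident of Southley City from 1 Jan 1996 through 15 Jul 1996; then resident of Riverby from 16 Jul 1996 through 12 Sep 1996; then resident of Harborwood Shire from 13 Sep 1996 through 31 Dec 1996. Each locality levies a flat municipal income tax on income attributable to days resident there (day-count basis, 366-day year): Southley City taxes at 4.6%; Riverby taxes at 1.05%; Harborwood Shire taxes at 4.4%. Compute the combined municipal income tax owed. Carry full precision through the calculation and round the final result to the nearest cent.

$10,950.64

Southley City, 1 Jan – 15 Jul 1996: 197 days → $276,000 × 4.6% × 197/366 = $6,833.6393
Riverby, 16 Jul – 12 Sep 1996: 59 days → $276,000 × 1.05% × 59/366 = $467.1639
Harborwood Shire, 13 Sep – 31 Dec 1996: 110 days → $276,000 × 4.4% × 110/366 = $3,649.8361
Total = $10,950.6393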